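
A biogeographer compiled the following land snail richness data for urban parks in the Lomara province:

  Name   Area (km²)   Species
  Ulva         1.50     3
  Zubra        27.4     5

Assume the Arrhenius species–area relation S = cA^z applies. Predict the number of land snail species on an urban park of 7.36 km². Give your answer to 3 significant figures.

3.97

z = ln(5/3) / ln(27.4/1.5) = 0.5108 / 2.9051 = 0.1758
c = 3 / 1.5^0.1758 = 3 / 1.074 = 2.794
S₃ = 2.794 × 7.36^0.1758 = 2.794 × 1.42 ≈ 3.968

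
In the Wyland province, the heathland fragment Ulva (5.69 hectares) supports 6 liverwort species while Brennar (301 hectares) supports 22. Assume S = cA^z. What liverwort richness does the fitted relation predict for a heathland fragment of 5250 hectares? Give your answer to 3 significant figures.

z = ln(22/6) / ln(301/5.69) = 1.2993 / 3.9684 = 0.3274
c = 6 / 5.69^0.3274 = 6 / 1.767 = 3.396
S₃ = 3.396 × 5250^0.3274 = 3.396 × 16.52 ≈ 56.1

56.1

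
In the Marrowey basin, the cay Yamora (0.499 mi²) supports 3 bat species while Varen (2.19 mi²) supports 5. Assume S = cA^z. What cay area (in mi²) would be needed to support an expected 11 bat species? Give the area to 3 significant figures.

z = ln(5/3) / ln(2.19/0.499) = 0.5108 / 1.4791 = 0.3454
c = 3 / 0.499^0.3454 = 3 / 0.7866 = 3.814
A = (11/3.814)^(1/0.3454) ⇒ ln A = ln(2.884)/0.3454 = 3.0668
A = e^3.0668 ≈ 21.47 mi²

21.5 mi²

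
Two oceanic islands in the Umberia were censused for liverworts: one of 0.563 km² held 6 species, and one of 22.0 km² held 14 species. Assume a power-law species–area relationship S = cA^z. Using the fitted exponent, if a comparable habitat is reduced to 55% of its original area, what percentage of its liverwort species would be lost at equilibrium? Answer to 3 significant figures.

z = ln(14/6) / ln(22/0.563) = 0.8473 / 3.6655 = 0.2312
S_new/S_old = (A_new/A_old)^z = 0.55^0.2312 = exp(0.2312 × -0.5978) = 0.8709
Fraction lost = 1 − 0.8709 = 0.1291

12.9%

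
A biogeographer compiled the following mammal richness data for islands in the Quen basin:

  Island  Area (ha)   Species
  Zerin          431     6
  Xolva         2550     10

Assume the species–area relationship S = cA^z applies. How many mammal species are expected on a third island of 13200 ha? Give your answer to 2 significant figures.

16

z = ln(10/6) / ln(2550/431) = 0.5108 / 1.7777 = 0.2873
c = 6 / 431^0.2873 = 6 / 5.715 = 1.05
S₃ = 1.05 × 13200^0.2873 = 1.05 × 15.28 ≈ 16.04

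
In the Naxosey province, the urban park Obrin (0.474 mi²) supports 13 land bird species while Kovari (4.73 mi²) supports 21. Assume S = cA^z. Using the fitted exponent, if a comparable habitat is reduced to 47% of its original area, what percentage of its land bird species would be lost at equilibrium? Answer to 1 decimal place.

z = ln(21/13) / ln(4.73/0.474) = 0.4796 / 2.3005 = 0.2085
S_new/S_old = (A_new/A_old)^z = 0.47^0.2085 = exp(0.2085 × -0.7550) = 0.8544
Fraction lost = 1 − 0.8544 = 0.1456

14.6%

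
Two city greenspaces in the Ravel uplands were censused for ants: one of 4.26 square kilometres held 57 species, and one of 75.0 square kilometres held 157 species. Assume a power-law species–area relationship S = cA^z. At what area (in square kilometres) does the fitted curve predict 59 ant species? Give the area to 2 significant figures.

z = ln(157/57) / ln(75/4.26) = 1.0132 / 2.8682 = 0.3532
c = 57 / 4.26^0.3532 = 57 / 1.669 = 34.16
A = (59/34.16)^(1/0.3532) ⇒ ln A = ln(1.727)/0.3532 = 1.5469
A = e^1.5469 ≈ 4.697 square kilometres

4.7 square kilometres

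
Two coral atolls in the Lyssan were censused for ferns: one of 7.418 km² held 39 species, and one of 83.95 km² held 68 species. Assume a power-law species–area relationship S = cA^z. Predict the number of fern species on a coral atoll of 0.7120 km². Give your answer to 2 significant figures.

z = ln(68/39) / ln(83.95/7.418) = 0.5559 / 2.4263 = 0.2291
c = 39 / 7.418^0.2291 = 39 / 1.583 = 24.64
S₃ = 24.64 × 0.712^0.2291 = 24.64 × 0.9251 ≈ 22.8

23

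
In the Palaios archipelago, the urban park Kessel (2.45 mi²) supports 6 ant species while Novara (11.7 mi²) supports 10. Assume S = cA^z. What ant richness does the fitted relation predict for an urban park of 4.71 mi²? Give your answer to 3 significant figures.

z = ln(10/6) / ln(11.7/2.45) = 0.5108 / 1.5635 = 0.3267
c = 6 / 2.45^0.3267 = 6 / 1.34 = 4.477
S₃ = 4.477 × 4.71^0.3267 = 4.477 × 1.659 ≈ 7.428

7.43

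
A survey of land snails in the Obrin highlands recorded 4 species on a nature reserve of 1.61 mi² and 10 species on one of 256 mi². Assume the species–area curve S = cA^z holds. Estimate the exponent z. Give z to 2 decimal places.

0.18

Taking logs: ln S = ln c + z ln A, so z = (ln S₂ − ln S₁)/(ln A₂ − ln A₁).
z = ln(10/4) / ln(256/1.61) = ln(2.5) / ln(159) = 0.9163 / 5.0689 = 0.1808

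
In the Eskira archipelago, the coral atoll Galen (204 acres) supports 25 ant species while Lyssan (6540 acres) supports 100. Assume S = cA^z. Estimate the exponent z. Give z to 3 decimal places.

0.400

Taking logs: ln S = ln c + z ln A, so z = (ln S₂ − ln S₁)/(ln A₂ − ln A₁).
z = ln(100/25) / ln(6540/204) = ln(4) / ln(32.06) = 1.3863 / 3.4676 = 0.3998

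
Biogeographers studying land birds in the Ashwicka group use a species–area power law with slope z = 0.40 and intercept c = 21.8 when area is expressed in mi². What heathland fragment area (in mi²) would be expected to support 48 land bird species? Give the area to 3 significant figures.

48 = 21.8 × A^0.4  ⇒  A^0.4 = 48/21.8 = 2.202
ln A = ln(2.202) / 0.4 = 0.7893 / 0.4 = 1.9732
A = e^1.9732 ≈ 7.194 mi²

7.19 mi²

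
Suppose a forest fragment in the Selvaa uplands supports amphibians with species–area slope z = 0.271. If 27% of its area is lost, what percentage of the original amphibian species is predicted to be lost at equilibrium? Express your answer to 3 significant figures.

S_new/S_old = (A_new/A_old)^z = 0.73^0.271
= exp(0.271 × ln 0.73) = exp(0.271 × -0.3147) = exp(-0.0853) ≈ 0.9182
Fraction lost = 1 − 0.9182 = 0.08175

8.18%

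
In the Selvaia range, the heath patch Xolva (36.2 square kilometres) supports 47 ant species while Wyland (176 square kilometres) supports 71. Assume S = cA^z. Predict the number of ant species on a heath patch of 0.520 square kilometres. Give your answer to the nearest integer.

z = ln(71/47) / ln(176/36.2) = 0.4125 / 1.5814 = 0.2609
c = 47 / 36.2^0.2609 = 47 / 2.55 = 18.43
S₃ = 18.43 × 0.52^0.2609 = 18.43 × 0.8432 ≈ 15.54

16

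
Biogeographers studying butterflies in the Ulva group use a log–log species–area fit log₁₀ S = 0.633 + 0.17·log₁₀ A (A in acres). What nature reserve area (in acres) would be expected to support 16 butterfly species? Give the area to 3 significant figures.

16 = 4.295 × A^0.17  ⇒  A^0.17 = 16/4.295 = 3.725
ln A = ln(3.725) / 0.17 = 1.3151 / 0.17 = 7.7356
A = e^7.7356 ≈ 2288 acres

2290 acres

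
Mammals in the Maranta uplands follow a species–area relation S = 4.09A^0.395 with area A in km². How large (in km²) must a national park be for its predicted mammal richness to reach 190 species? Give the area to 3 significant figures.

190 = 4.09 × A^0.395  ⇒  A^0.395 = 190/4.09 = 46.45
ln A = ln(46.45) / 0.395 = 3.8385 / 0.395 = 9.7177
A = e^9.7177 ≈ 16608 km²

16600 km²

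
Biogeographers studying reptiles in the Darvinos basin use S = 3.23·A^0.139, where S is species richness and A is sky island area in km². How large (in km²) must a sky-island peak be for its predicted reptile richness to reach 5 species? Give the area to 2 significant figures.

23 km²

5 = 3.23 × A^0.139  ⇒  A^0.139 = 5/3.23 = 1.548
ln A = ln(1.548) / 0.139 = 0.4370 / 0.139 = 3.1436
A = e^3.1436 ≈ 23.19 km²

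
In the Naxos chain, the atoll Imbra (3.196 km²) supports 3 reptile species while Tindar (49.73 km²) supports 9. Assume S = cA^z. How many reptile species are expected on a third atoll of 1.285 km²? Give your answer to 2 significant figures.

2.1

z = ln(9/3) / ln(49.73/3.196) = 1.0986 / 2.7447 = 0.4003
c = 3 / 3.196^0.4003 = 3 / 1.592 = 1.884
S₃ = 1.884 × 1.285^0.4003 = 1.884 × 1.106 ≈ 2.083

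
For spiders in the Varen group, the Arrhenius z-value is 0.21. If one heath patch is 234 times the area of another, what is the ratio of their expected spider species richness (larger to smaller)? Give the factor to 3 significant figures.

3.14

S₂/S₁ = (A₂/A₁)^z = 234^0.21
ln(S₂/S₁) = 0.21 × ln 234 = 0.21 × 5.4553 = 1.1456
S₂/S₁ = e^1.1456 ≈ 3.144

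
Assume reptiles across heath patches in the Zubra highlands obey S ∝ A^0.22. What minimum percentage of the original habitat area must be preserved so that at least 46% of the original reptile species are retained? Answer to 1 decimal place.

2.9%

Need (A_new/A_old)^0.22 = 0.46, so A_new/A_old = 0.46^(1/0.22) = 0.46^4.545
ln(A_new/A_old) = ln 0.46 / 0.22 = -0.7765 / 0.22 = -3.5297
A_new/A_old = e^-3.5297 ≈ 0.02931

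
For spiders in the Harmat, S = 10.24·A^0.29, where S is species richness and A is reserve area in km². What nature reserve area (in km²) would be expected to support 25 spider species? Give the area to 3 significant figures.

21.7 km²

25 = 10.24 × A^0.29  ⇒  A^0.29 = 25/10.24 = 2.441
ln A = ln(2.441) / 0.29 = 0.8926 / 0.29 = 3.0778
A = e^3.0778 ≈ 21.71 km²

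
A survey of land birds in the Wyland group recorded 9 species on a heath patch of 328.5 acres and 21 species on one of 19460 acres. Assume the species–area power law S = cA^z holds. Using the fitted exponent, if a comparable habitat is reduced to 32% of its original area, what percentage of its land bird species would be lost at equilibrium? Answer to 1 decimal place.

21.1%

z = ln(21/9) / ln(19460/328.5) = 0.8473 / 4.0816 = 0.2076
S_new/S_old = (A_new/A_old)^z = 0.32^0.2076 = exp(0.2076 × -1.1394) = 0.7894
Fraction lost = 1 − 0.7894 = 0.2106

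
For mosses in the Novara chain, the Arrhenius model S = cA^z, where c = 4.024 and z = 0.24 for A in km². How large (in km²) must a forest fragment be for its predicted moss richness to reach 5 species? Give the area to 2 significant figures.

5 = 4.024 × A^0.24  ⇒  A^0.24 = 5/4.024 = 1.243
ln A = ln(1.243) / 0.24 = 0.2172 / 0.24 = 0.9048
A = e^0.9048 ≈ 2.472 km²

2.5 km²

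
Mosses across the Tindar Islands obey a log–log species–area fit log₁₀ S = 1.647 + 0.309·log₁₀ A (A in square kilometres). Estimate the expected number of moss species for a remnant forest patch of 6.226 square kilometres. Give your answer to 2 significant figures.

S = 44.36 × 6.226^0.309 = 44.36 × 1.76 ≈ 78.06

78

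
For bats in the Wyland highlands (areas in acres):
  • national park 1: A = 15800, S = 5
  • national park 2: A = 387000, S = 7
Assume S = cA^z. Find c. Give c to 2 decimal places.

z = ln(S₂/S₁) / ln(A₂/A₁) = ln(7/5) / ln(387000/15800) = 0.3365 / 3.1984 = 0.1052
c = S₁ / A₁^z = 5 / 15800^0.1052 = 5 / 2.765 = 1.808

1.81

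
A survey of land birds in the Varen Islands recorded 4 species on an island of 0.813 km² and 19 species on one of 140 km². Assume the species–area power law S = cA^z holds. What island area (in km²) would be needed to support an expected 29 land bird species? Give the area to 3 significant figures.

z = ln(19/4) / ln(140/0.813) = 1.5581 / 5.1487 = 0.3026
c = 4 / 0.813^0.3026 = 4 / 0.9393 = 4.259
A = (29/4.259)^(1/0.3026) ⇒ ln A = ln(6.81)/0.3026 = 6.3389
A = e^6.3389 ≈ 566.2 km²

566 km²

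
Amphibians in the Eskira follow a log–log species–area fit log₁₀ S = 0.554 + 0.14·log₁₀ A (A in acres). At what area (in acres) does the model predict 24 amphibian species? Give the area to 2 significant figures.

800000 acres

24 = 3.581 × A^0.14  ⇒  A^0.14 = 24/3.581 = 6.702
ln A = ln(6.702) / 0.14 = 1.9024 / 0.14 = 13.5887
A = e^13.5887 ≈ 797093 acres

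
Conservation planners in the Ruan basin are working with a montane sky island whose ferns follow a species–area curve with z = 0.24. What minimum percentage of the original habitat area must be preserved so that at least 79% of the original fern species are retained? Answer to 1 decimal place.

37.4%

Need (A_new/A_old)^0.24 = 0.79, so A_new/A_old = 0.79^(1/0.24) = 0.79^4.167
ln(A_new/A_old) = ln 0.79 / 0.24 = -0.2357 / 0.24 = -0.9822
A_new/A_old = e^-0.9822 ≈ 0.3745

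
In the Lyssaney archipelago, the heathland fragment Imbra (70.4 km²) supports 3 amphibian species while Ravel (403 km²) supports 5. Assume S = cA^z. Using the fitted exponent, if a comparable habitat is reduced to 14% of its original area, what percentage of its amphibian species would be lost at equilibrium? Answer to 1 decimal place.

z = ln(5/3) / ln(403/70.4) = 0.5108 / 1.7447 = 0.2928
S_new/S_old = (A_new/A_old)^z = 0.14^0.2928 = exp(0.2928 × -1.9661) = 0.5623
Fraction lost = 1 − 0.5623 = 0.4377

43.8%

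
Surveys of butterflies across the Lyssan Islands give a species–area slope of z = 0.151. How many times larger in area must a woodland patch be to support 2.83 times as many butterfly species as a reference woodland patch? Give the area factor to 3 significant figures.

982

(A₂/A₁)^0.151 = 2.83, so A₂/A₁ = 2.83^(1/0.151) = 2.83^6.623
ln(A₂/A₁) = ln 2.83 / 0.151 = 1.0403 / 0.151 = 6.8892
A₂/A₁ = e^6.8892 ≈ 981.7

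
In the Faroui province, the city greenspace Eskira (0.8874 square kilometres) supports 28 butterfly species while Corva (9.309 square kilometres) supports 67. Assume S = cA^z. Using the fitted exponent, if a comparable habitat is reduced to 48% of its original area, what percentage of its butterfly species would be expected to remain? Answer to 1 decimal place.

76.2%

z = ln(67/28) / ln(9.309/0.8874) = 0.8725 / 2.3504 = 0.3712
S_new/S_old = (A_new/A_old)^z = 0.48^0.3712 = exp(0.3712 × -0.7340) = 0.7615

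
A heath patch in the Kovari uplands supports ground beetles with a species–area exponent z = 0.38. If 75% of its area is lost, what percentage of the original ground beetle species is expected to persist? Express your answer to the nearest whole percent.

59%

S_new/S_old = (A_new/A_old)^z = 0.25^0.38
= exp(0.38 × ln 0.25) = exp(0.38 × -1.3863) = exp(-0.5268) ≈ 0.5905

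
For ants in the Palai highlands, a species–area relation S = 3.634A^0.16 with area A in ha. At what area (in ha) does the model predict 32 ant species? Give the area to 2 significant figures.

800000 ha

32 = 3.634 × A^0.16  ⇒  A^0.16 = 32/3.634 = 8.806
ln A = ln(8.806) / 0.16 = 2.1754 / 0.16 = 13.5963
A = e^13.5963 ≈ 803122 ha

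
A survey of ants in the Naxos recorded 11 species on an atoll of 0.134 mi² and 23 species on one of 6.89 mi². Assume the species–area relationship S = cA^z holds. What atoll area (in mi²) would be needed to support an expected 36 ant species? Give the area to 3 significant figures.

75.4 mi²

z = ln(23/11) / ln(6.89/0.134) = 0.7376 / 3.9400 = 0.1872
c = 11 / 0.134^0.1872 = 11 / 0.6864 = 16.03
A = (36/16.03)^(1/0.1872) ⇒ ln A = ln(2.246)/0.1872 = 4.3233
A = e^4.3233 ≈ 75.43 mi²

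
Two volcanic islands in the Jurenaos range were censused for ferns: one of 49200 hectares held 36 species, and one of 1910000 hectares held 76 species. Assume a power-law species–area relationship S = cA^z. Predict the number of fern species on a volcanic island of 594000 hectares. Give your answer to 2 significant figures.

z = ln(76/36) / ln(1910000/49200) = 0.7472 / 3.6590 = 0.2042
c = 36 / 49200^0.2042 = 36 / 9.082 = 3.964
S₃ = 3.964 × 594000^0.2042 = 3.964 × 15.1 ≈ 59.87

60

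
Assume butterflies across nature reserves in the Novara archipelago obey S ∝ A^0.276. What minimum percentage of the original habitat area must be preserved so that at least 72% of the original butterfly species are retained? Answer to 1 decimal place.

Need (A_new/A_old)^0.276 = 0.72, so A_new/A_old = 0.72^(1/0.276) = 0.72^3.623
ln(A_new/A_old) = ln 0.72 / 0.276 = -0.3285 / 0.276 = -1.1902
A_new/A_old = e^-1.1902 ≈ 0.3042

30.4%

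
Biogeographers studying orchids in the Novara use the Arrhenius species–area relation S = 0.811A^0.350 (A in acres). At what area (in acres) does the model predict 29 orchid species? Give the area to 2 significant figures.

29 = 0.811 × A^0.35  ⇒  A^0.35 = 29/0.811 = 35.76
ln A = ln(35.76) / 0.35 = 3.5768 / 0.35 = 10.2194
A = e^10.2194 ≈ 27430 acres

27000 acres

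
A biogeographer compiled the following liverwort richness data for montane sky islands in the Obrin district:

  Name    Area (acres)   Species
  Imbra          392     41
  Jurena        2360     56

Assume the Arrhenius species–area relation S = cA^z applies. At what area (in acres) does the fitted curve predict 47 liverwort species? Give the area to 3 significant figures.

861 acres

z = ln(56/41) / ln(2360/392) = 0.3118 / 1.7952 = 0.1737
c = 41 / 392^0.1737 = 41 / 2.821 = 14.53
A = (47/14.53)^(1/0.1737) ⇒ ln A = ln(3.234)/0.1737 = 6.7576
A = e^6.7576 ≈ 860.6 acres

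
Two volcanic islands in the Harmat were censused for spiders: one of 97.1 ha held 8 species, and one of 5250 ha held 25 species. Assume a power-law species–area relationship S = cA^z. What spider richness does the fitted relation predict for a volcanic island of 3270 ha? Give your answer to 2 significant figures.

z = ln(25/8) / ln(5250/97.1) = 1.1394 / 3.9902 = 0.2856
c = 8 / 97.1^0.2856 = 8 / 3.694 = 2.166
S₃ = 2.166 × 3270^0.2856 = 2.166 × 10.08 ≈ 21.84

22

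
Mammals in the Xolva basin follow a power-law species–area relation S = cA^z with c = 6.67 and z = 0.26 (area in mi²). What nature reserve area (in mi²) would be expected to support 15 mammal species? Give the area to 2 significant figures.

23 mi²

15 = 6.67 × A^0.26  ⇒  A^0.26 = 15/6.67 = 2.249
ln A = ln(2.249) / 0.26 = 0.8104 / 0.26 = 3.1170
A = e^3.1170 ≈ 22.58 mi²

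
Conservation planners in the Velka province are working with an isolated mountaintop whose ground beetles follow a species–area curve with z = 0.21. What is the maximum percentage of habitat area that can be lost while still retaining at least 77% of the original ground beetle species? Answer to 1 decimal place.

71.2%

Need (A_new/A_old)^0.21 = 0.77, so A_new/A_old = 0.77^(1/0.21) = 0.77^4.762
ln(A_new/A_old) = ln 0.77 / 0.21 = -0.2614 / 0.21 = -1.2446
A_new/A_old = e^-1.2446 ≈ 0.2881
Fraction that can be lost = 1 − 0.2881 = 0.7119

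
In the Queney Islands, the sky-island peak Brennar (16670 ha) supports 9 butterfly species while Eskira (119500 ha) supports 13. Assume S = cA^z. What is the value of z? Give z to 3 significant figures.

0.187

Taking logs: ln S = ln c + z ln A, so z = (ln S₂ − ln S₁)/(ln A₂ − ln A₁).
z = ln(13/9) / ln(119500/16670) = ln(1.444) / ln(7.169) = 0.3677 / 1.9697 = 0.1867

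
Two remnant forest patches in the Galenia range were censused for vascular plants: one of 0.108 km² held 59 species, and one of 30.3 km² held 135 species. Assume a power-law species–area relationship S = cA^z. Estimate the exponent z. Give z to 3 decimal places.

0.147

Taking logs: ln S = ln c + z ln A, so z = (ln S₂ − ln S₁)/(ln A₂ − ln A₁).
z = ln(135/59) / ln(30.3/0.108) = ln(2.288) / ln(280.6) = 0.8277 / 5.6368 = 0.1468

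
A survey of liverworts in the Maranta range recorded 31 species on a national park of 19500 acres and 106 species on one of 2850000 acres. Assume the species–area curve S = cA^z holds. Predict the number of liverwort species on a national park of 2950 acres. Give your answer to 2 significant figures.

z = ln(106/31) / ln(2850000/19500) = 1.2295 / 4.9847 = 0.2466
c = 31 / 19500^0.2466 = 31 / 11.43 = 2.712
S₃ = 2.712 × 2950^0.2466 = 2.712 × 7.175 ≈ 19.46

19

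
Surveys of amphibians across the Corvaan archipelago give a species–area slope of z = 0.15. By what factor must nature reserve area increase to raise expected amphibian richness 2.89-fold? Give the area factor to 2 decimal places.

(A₂/A₁)^0.15 = 2.89, so A₂/A₁ = 2.89^(1/0.15) = 2.89^6.667
ln(A₂/A₁) = ln 2.89 / 0.15 = 1.0613 / 0.15 = 7.0750
A₂/A₁ = e^7.0750 ≈ 1182

1182.09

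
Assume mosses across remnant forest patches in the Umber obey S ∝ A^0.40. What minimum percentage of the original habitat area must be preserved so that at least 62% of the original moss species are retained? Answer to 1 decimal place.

Need (A_new/A_old)^0.4 = 0.62, so A_new/A_old = 0.62^(1/0.4) = 0.62^2.5
ln(A_new/A_old) = ln 0.62 / 0.4 = -0.4780 / 0.4 = -1.1951
A_new/A_old = e^-1.1951 ≈ 0.3027

30.3%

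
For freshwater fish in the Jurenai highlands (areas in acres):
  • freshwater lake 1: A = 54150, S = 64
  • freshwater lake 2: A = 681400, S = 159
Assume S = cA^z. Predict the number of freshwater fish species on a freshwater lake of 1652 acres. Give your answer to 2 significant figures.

z = ln(159/64) / ln(681400/54150) = 0.9100 / 2.5324 = 0.3594
c = 64 / 54150^0.3594 = 64 / 50.24 = 1.274
S₃ = 1.274 × 1652^0.3594 = 1.274 × 14.34 ≈ 18.26

18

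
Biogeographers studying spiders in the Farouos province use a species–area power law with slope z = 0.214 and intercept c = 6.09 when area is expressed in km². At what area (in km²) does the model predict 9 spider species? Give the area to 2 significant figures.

6.2 km²

9 = 6.09 × A^0.214  ⇒  A^0.214 = 9/6.09 = 1.478
ln A = ln(1.478) / 0.214 = 0.3906 / 0.214 = 1.8251
A = e^1.8251 ≈ 6.204 km²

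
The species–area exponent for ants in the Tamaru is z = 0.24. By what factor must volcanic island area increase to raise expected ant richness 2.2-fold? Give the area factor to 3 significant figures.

26.7

(A₂/A₁)^0.24 = 2.2, so A₂/A₁ = 2.2^(1/0.24) = 2.2^4.167
ln(A₂/A₁) = ln 2.2 / 0.24 = 0.7885 / 0.24 = 3.2852
A₂/A₁ = e^3.2852 ≈ 26.72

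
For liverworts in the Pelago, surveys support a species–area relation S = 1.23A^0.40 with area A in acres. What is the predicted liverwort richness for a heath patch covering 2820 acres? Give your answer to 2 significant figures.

S = 1.23 × 2820^0.4
ln S = ln 1.23 + 0.4 × ln 2820 = 0.2070 + 0.4 × 7.9445 = 3.3848
S = e^3.3848 ≈ 29.51

30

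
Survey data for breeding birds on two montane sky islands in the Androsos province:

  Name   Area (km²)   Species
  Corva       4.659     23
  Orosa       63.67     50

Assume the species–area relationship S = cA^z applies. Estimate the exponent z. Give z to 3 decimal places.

0.297

Taking logs: ln S = ln c + z ln A, so z = (ln S₂ − ln S₁)/(ln A₂ − ln A₁).
z = ln(50/23) / ln(63.67/4.659) = ln(2.174) / ln(13.67) = 0.7765 / 2.6149 = 0.2970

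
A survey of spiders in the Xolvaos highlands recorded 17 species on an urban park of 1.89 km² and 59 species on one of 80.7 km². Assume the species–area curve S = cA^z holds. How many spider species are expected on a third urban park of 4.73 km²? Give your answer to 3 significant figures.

z = ln(59/17) / ln(80.7/1.89) = 1.2443 / 3.7542 = 0.3315
c = 17 / 1.89^0.3315 = 17 / 1.235 = 13.77
S₃ = 13.77 × 4.73^0.3315 = 13.77 × 1.674 ≈ 23.04

23.0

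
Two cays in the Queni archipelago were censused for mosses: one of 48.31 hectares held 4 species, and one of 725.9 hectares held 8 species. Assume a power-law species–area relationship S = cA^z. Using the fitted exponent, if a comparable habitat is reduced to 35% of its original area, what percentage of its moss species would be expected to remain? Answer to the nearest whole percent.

76%

z = ln(8/4) / ln(725.9/48.31) = 0.6931 / 2.7098 = 0.2558
S_new/S_old = (A_new/A_old)^z = 0.35^0.2558 = exp(0.2558 × -1.0498) = 0.7645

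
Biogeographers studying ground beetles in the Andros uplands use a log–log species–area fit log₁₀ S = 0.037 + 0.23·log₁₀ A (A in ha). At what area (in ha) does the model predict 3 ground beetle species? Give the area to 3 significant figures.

82.0 ha

3 = 1.089 × A^0.23  ⇒  A^0.23 = 3/1.089 = 2.755
ln A = ln(2.755) / 0.23 = 1.0134 / 0.23 = 4.4062
A = e^4.4062 ≈ 81.95 ha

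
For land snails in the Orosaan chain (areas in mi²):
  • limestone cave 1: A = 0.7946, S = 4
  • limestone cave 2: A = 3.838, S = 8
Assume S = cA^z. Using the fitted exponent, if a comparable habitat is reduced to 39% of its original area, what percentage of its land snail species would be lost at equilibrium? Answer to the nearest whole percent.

34%

z = ln(8/4) / ln(3.838/0.7946) = 0.6931 / 1.5749 = 0.4401
S_new/S_old = (A_new/A_old)^z = 0.39^0.4401 = exp(0.4401 × -0.9416) = 0.6607
Fraction lost = 1 − 0.6607 = 0.3393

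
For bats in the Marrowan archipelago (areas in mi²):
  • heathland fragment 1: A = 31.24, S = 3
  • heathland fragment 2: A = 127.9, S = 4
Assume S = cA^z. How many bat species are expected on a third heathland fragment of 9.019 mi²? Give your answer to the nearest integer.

2

z = ln(4/3) / ln(127.9/31.24) = 0.2877 / 1.4095 = 0.2041
c = 3 / 31.24^0.2041 = 3 / 2.019 = 1.486
S₃ = 1.486 × 9.019^0.2041 = 1.486 × 1.567 ≈ 2.328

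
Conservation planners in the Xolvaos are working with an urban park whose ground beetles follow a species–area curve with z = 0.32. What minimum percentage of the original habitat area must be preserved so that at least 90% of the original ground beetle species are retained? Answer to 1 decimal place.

Need (A_new/A_old)^0.32 = 0.9, so A_new/A_old = 0.9^(1/0.32) = 0.9^3.125
ln(A_new/A_old) = ln 0.9 / 0.32 = -0.1054 / 0.32 = -0.3293
A_new/A_old = e^-0.3293 ≈ 0.7195

71.9%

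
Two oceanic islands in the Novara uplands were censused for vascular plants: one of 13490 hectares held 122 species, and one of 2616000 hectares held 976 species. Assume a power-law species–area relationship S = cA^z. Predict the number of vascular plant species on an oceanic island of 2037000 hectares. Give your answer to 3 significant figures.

z = ln(976/122) / ln(2616000/13490) = 2.0794 / 5.2675 = 0.3948
c = 122 / 13490^0.3948 = 122 / 42.7 = 2.857
S₃ = 2.857 × 2037000^0.3948 = 2.857 × 309.5 ≈ 884.2

884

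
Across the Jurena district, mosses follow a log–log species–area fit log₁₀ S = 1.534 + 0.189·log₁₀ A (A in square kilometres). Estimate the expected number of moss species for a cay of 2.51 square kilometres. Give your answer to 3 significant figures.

S = 34.2 × 2.51^0.189 = 34.2 × 1.19 ≈ 40.69

40.7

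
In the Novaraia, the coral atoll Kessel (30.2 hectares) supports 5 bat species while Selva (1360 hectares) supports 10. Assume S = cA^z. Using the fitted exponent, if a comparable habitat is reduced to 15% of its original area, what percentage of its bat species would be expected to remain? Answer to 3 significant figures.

z = ln(10/5) / ln(1360/30.2) = 0.6931 / 3.8074 = 0.1821
S_new/S_old = (A_new/A_old)^z = 0.15^0.1821 = exp(0.1821 × -1.8971) = 0.708

70.8%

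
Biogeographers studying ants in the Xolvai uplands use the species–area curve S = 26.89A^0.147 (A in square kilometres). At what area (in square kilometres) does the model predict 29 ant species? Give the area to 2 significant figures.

29 = 26.89 × A^0.147  ⇒  A^0.147 = 29/26.89 = 1.078
ln A = ln(1.078) / 0.147 = 0.0755 / 0.147 = 0.5139
A = e^0.5139 ≈ 1.672 square kilometres

1.7 square kilometres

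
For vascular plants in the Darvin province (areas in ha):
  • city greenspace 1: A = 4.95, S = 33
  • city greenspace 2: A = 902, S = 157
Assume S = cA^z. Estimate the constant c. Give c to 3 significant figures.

z = ln(S₂/S₁) / ln(A₂/A₁) = ln(157/33) / ln(902/4.95) = 1.5597 / 5.2052 = 0.2996
c = S₁ / A₁^z = 33 / 4.95^0.2996 = 33 / 1.615 = 20.44

20.4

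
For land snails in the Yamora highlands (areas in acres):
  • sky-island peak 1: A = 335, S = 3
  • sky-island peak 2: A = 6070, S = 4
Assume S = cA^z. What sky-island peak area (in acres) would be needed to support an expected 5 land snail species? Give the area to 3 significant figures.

z = ln(4/3) / ln(6070/335) = 0.2877 / 2.8970 = 0.0993
c = 3 / 335^0.0993 = 3 / 1.781 = 1.684
A = (5/1.684)^(1/0.0993) ⇒ ln A = ln(2.969)/0.0993 = 10.9582
A = e^10.9582 ≈ 57422 acres

57400 acres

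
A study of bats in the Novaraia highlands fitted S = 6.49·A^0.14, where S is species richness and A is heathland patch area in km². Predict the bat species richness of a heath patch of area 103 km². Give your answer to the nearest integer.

12 species

S = 6.49 × 103^0.14
ln S = ln 6.49 + 0.14 × ln 103 = 1.8703 + 0.14 × 4.6347 = 2.5191
S = e^2.5191 ≈ 12.42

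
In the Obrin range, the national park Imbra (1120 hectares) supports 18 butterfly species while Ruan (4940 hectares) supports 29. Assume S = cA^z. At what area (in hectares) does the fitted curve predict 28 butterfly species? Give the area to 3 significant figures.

z = ln(29/18) / ln(4940/1120) = 0.4769 / 1.4840 = 0.3214
c = 18 / 1120^0.3214 = 18 / 9.548 = 1.885
A = (28/1.885)^(1/0.3214) ⇒ ln A = ln(14.85)/0.3214 = 8.3959
A = e^8.3959 ≈ 4429 hectares

4430 hectares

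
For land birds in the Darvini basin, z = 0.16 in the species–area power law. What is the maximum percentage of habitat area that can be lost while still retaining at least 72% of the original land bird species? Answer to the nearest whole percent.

87%

Need (A_new/A_old)^0.16 = 0.72, so A_new/A_old = 0.72^(1/0.16) = 0.72^6.25
ln(A_new/A_old) = ln 0.72 / 0.16 = -0.3285 / 0.16 = -2.0532
A_new/A_old = e^-2.0532 ≈ 0.1283
Fraction that can be lost = 1 − 0.1283 = 0.8717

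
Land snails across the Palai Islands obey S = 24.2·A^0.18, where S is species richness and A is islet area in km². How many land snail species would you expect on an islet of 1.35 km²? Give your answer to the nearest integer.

S = 24.2 × 1.35^0.18
ln S = ln 24.2 + 0.18 × ln 1.35 = 3.1864 + 0.18 × 0.3001 = 3.2404
S = e^3.2404 ≈ 25.54

26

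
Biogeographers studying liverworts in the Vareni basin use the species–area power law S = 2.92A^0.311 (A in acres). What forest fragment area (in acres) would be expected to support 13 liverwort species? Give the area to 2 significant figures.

13 = 2.92 × A^0.311  ⇒  A^0.311 = 13/2.92 = 4.452
ln A = ln(4.452) / 0.311 = 1.4934 / 0.311 = 4.8018
A = e^4.8018 ≈ 121.7 acres

120 acres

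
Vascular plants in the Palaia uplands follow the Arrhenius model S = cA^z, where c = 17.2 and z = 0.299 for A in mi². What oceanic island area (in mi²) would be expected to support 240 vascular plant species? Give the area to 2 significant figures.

240 = 17.2 × A^0.299  ⇒  A^0.299 = 240/17.2 = 13.95
ln A = ln(13.95) / 0.299 = 2.6357 / 0.299 = 8.8151
A = e^8.8151 ≈ 6736 mi²

6700 mi²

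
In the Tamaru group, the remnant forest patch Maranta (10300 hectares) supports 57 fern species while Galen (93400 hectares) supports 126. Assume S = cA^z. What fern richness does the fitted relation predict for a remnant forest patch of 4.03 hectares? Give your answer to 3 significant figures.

z = ln(126/57) / ln(93400/10300) = 0.7932 / 2.2047 = 0.3598
c = 57 / 10300^0.3598 = 57 / 27.78 = 2.052
S₃ = 2.052 × 4.03^0.3598 = 2.052 × 1.651 ≈ 3.388

3.39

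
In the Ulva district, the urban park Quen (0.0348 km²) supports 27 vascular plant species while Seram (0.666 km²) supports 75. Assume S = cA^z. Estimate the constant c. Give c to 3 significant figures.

z = ln(S₂/S₁) / ln(A₂/A₁) = ln(75/27) / ln(0.666/0.0348) = 1.0217 / 2.9517 = 0.3461
c = S₁ / A₁^z = 27 / 0.0348^0.3461 = 27 / 0.3128 = 86.33

86.3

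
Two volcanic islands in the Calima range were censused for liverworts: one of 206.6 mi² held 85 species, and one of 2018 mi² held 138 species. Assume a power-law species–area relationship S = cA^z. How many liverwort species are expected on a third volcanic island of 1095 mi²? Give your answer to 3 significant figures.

121

z = ln(138/85) / ln(2018/206.6) = 0.4846 / 2.2791 = 0.2126
c = 85 / 206.6^0.2126 = 85 / 3.106 = 27.36
S₃ = 27.36 × 1095^0.2126 = 27.36 × 4.429 ≈ 121.2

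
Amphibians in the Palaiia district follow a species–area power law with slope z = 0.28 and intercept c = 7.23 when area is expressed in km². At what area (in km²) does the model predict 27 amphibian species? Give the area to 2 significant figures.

27 = 7.23 × A^0.28  ⇒  A^0.28 = 27/7.23 = 3.734
ln A = ln(3.734) / 0.28 = 1.3176 / 0.28 = 4.7057
A = e^4.7057 ≈ 110.6 km²

110 km²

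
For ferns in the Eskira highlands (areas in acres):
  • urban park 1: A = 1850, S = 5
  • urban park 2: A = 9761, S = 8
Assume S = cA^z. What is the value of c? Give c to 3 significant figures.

z = ln(S₂/S₁) / ln(A₂/A₁) = ln(8/5) / ln(9761/1850) = 0.4700 / 1.6632 = 0.2826
c = S₁ / A₁^z = 5 / 1850^0.2826 = 5 / 8.38 = 0.5966

0.597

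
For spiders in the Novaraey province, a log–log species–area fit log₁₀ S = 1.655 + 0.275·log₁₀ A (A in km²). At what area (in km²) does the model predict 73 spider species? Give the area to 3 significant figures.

5.72 km²

73 = 45.19 × A^0.275  ⇒  A^0.275 = 73/45.19 = 1.616
ln A = ln(1.616) / 0.275 = 0.4797 / 0.275 = 1.7443
A = e^1.7443 ≈ 5.722 km²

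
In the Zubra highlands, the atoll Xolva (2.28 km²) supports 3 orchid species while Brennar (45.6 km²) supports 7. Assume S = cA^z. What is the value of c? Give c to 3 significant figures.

2.38

z = ln(S₂/S₁) / ln(A₂/A₁) = ln(7/3) / ln(45.6/2.28) = 0.8473 / 2.9957 = 0.2828
c = S₁ / A₁^z = 3 / 2.28^0.2828 = 3 / 1.263 = 2.376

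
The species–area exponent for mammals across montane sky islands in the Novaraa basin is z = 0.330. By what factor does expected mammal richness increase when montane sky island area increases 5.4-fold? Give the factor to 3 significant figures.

S₂/S₁ = (A₂/A₁)^z = 5.4^0.33
ln(S₂/S₁) = 0.33 × ln 5.4 = 0.33 × 1.6864 = 0.5565
S₂/S₁ = e^0.5565 ≈ 1.745

1.74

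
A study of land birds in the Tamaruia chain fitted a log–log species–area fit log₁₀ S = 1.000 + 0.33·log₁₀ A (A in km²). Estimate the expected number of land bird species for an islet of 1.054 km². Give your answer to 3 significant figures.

S = 10 × 1.054^0.33
ln S = ln 10 + 0.33 × ln 1.054 = 2.3026 + 0.33 × 0.0526 = 2.3199
S = e^2.3199 ≈ 10.18

10.2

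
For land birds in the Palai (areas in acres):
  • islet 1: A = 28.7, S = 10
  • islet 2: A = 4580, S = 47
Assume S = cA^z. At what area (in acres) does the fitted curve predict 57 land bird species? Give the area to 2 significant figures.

8600 acres

z = ln(47/10) / ln(4580/28.7) = 1.5476 / 5.0726 = 0.3051
c = 10 / 28.7^0.3051 = 10 / 2.785 = 3.591
A = (57/3.591)^(1/0.3051) ⇒ ln A = ln(15.87)/0.3051 = 9.0617
A = e^9.0617 ≈ 8619 acres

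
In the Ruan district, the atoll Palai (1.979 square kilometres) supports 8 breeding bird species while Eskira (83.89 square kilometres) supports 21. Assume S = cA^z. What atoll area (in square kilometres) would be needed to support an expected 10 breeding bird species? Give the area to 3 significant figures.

z = ln(21/8) / ln(83.89/1.979) = 0.9651 / 3.7469 = 0.2576
c = 8 / 1.979^0.2576 = 8 / 1.192 = 6.71
A = (10/6.71)^(1/0.2576) ⇒ ln A = ln(1.49)/0.2576 = 1.5489
A = e^1.5489 ≈ 4.706 square kilometres

4.71 square kilometres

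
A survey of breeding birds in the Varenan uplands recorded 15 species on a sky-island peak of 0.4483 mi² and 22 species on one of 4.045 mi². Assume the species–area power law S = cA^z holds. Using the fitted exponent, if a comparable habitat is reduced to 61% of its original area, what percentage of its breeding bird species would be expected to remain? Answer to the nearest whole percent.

92%

z = ln(22/15) / ln(4.045/0.4483) = 0.3830 / 2.1998 = 0.1741
S_new/S_old = (A_new/A_old)^z = 0.61^0.1741 = exp(0.1741 × -0.4943) = 0.9175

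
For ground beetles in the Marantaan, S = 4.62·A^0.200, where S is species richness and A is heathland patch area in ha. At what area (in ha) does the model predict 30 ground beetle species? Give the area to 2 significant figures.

12000 ha

30 = 4.62 × A^0.2  ⇒  A^0.2 = 30/4.62 = 6.494
ln A = ln(6.494) / 0.2 = 1.8708 / 0.2 = 9.3540
A = e^9.3540 ≈ 11545 ha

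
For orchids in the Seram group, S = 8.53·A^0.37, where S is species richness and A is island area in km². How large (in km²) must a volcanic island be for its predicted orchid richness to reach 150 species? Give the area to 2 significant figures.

2300 km²

150 = 8.53 × A^0.37  ⇒  A^0.37 = 150/8.53 = 17.58
ln A = ln(17.58) / 0.37 = 2.8670 / 0.37 = 7.7488
A = e^7.7488 ≈ 2319 km²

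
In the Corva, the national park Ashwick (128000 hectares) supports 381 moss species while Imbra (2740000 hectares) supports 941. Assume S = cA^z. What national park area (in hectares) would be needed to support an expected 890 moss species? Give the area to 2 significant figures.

2300000 hectares

z = ln(941/381) / ln(2740000/128000) = 0.9041 / 3.0637 = 0.2951
c = 381 / 128000^0.2951 = 381 / 32.15 = 11.85
A = (890/11.85)^(1/0.2951) ⇒ ln A = ln(75.11)/0.2951 = 14.6347
A = e^14.6347 ≈ 2268561 hectares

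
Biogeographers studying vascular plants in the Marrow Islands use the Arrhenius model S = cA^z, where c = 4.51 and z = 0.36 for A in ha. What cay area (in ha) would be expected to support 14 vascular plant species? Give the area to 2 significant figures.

14 = 4.51 × A^0.36  ⇒  A^0.36 = 14/4.51 = 3.104
ln A = ln(3.104) / 0.36 = 1.1328 / 0.36 = 3.1466
A = e^3.1466 ≈ 23.26 ha

23 ha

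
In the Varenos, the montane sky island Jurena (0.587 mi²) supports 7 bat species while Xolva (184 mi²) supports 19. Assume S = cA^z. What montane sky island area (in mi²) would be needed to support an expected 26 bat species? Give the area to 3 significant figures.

z = ln(19/7) / ln(184/0.587) = 0.9985 / 5.7477 = 0.1737
c = 7 / 0.587^0.1737 = 7 / 0.9116 = 7.679
A = (26/7.679)^(1/0.1737) ⇒ ln A = ln(3.386)/0.1737 = 7.0204
A = e^7.0204 ≈ 1119 mi²

1120 mi²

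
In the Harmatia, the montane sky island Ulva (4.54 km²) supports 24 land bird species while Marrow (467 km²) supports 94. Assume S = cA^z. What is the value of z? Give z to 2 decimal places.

Taking logs: ln S = ln c + z ln A, so z = (ln S₂ − ln S₁)/(ln A₂ − ln A₁).
z = ln(94/24) / ln(467/4.54) = ln(3.917) / ln(102.9) = 1.3652 / 4.6334 = 0.2947

0.29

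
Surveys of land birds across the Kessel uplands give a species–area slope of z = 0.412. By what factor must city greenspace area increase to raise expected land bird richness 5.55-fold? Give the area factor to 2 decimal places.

(A₂/A₁)^0.412 = 5.55, so A₂/A₁ = 5.55^(1/0.412) = 5.55^2.427
ln(A₂/A₁) = ln 5.55 / 0.412 = 1.7138 / 0.412 = 4.1597
A₂/A₁ = e^4.1597 ≈ 64.05

64.05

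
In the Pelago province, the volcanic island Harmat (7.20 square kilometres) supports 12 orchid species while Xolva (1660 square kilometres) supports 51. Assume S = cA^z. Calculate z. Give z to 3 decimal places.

0.266

Taking logs: ln S = ln c + z ln A, so z = (ln S₂ − ln S₁)/(ln A₂ − ln A₁).
z = ln(51/12) / ln(1660/7.2) = ln(4.25) / ln(230.6) = 1.4469 / 5.4405 = 0.2660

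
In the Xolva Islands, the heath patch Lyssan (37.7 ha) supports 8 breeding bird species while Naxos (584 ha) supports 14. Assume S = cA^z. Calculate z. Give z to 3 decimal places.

Taking logs: ln S = ln c + z ln A, so z = (ln S₂ − ln S₁)/(ln A₂ − ln A₁).
z = ln(14/8) / ln(584/37.7) = ln(1.75) / ln(15.49) = 0.5596 / 2.7402 = 0.2042

0.204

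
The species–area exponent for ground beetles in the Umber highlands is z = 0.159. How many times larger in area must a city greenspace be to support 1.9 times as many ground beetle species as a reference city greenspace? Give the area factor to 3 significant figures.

56.6

(A₂/A₁)^0.159 = 1.9, so A₂/A₁ = 1.9^(1/0.159) = 1.9^6.289
ln(A₂/A₁) = ln 1.9 / 0.159 = 0.6419 / 0.159 = 4.0368
A₂/A₁ = e^4.0368 ≈ 56.65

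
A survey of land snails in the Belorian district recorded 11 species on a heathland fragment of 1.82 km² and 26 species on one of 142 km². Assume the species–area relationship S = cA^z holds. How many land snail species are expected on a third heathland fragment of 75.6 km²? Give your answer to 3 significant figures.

z = ln(26/11) / ln(142/1.82) = 0.8602 / 4.3570 = 0.1974
c = 11 / 1.82^0.1974 = 11 / 1.126 = 9.773
S₃ = 9.773 × 75.6^0.1974 = 9.773 × 2.349 ≈ 22.96

23.0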